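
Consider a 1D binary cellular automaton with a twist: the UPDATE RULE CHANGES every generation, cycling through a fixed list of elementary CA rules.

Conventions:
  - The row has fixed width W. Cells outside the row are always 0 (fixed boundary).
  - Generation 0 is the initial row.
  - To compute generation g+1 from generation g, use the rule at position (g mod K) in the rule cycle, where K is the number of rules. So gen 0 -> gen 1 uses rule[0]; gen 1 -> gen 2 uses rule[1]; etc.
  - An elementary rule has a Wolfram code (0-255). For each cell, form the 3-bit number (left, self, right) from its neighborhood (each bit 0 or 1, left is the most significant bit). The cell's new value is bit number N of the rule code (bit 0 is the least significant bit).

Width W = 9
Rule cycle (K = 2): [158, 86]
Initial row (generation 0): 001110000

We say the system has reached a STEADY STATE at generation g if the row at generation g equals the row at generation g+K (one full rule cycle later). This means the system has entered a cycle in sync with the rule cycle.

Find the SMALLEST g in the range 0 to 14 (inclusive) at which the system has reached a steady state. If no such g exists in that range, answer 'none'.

Answer: 6

Derivation:
Gen 0: 001110000
Gen 1 (rule 158): 011101000
Gen 2 (rule 86): 100101100
Gen 3 (rule 158): 111101010
Gen 4 (rule 86): 000101011
Gen 5 (rule 158): 001101010
Gen 6 (rule 86): 010101011
Gen 7 (rule 158): 110101010
Gen 8 (rule 86): 010101011
Gen 9 (rule 158): 110101010
Gen 10 (rule 86): 010101011
Gen 11 (rule 158): 110101010
Gen 12 (rule 86): 010101011
Gen 13 (rule 158): 110101010
Gen 14 (rule 86): 010101011
Gen 15 (rule 158): 110101010
Gen 16 (rule 86): 010101011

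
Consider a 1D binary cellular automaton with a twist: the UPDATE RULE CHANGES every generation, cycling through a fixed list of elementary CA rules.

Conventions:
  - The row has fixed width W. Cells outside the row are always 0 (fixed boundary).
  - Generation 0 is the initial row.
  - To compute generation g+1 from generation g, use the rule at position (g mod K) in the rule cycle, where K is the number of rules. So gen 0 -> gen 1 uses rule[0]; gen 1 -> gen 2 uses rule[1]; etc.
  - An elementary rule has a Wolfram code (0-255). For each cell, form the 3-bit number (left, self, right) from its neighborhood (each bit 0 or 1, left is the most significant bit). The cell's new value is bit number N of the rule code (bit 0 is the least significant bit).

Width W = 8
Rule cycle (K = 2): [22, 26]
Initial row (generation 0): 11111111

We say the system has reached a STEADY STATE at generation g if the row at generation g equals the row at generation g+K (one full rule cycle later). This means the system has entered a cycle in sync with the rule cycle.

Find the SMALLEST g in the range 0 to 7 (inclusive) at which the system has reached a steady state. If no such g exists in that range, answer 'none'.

Answer: 1

Derivation:
Gen 0: 11111111
Gen 1 (rule 22): 00000000
Gen 2 (rule 26): 00000000
Gen 3 (rule 22): 00000000
Gen 4 (rule 26): 00000000
Gen 5 (rule 22): 00000000
Gen 6 (rule 26): 00000000
Gen 7 (rule 22): 00000000
Gen 8 (rule 26): 00000000
Gen 9 (rule 22): 00000000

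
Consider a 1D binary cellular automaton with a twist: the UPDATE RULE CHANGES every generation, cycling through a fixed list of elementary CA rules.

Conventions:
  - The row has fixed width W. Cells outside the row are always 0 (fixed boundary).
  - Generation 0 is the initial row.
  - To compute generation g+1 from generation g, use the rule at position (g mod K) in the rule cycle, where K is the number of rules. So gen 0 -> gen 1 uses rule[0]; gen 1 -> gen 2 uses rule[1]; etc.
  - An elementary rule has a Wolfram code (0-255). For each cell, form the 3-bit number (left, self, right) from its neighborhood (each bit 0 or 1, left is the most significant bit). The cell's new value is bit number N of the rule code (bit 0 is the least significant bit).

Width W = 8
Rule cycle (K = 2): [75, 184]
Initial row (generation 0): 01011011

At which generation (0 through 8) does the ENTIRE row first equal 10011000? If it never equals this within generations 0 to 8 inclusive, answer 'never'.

Answer: 5

Derivation:
Gen 0: 01011011
Gen 1 (rule 75): 10011011
Gen 2 (rule 184): 01010110
Gen 3 (rule 75): 10000110
Gen 4 (rule 184): 01000101
Gen 5 (rule 75): 10011000
Gen 6 (rule 184): 01010100
Gen 7 (rule 75): 10000001
Gen 8 (rule 184): 01000000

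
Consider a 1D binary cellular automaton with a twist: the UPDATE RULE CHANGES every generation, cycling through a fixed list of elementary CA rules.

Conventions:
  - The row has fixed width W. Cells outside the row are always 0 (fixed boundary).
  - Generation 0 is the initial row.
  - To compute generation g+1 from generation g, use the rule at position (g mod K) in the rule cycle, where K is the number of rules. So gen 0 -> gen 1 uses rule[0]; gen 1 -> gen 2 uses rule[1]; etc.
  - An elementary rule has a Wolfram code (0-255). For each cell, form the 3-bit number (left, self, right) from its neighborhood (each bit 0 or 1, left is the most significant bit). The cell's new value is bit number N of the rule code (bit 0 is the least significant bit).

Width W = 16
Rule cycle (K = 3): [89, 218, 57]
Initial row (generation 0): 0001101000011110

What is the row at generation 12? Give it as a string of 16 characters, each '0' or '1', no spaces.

Gen 0: 0001101000011110
Gen 1 (rule 89): 1101100111010011
Gen 2 (rule 218): 1101111111001111
Gen 3 (rule 57): 1011000000101000
Gen 4 (rule 89): 0011111110000111
Gen 5 (rule 218): 0111111111001111
Gen 6 (rule 57): 0100000000101000
Gen 7 (rule 89): 0011111110000111
Gen 8 (rule 218): 0111111111001111
Gen 9 (rule 57): 0100000000101000
Gen 10 (rule 89): 0011111110000111
Gen 11 (rule 218): 0111111111001111
Gen 12 (rule 57): 0100000000101000

Answer: 0100000000101000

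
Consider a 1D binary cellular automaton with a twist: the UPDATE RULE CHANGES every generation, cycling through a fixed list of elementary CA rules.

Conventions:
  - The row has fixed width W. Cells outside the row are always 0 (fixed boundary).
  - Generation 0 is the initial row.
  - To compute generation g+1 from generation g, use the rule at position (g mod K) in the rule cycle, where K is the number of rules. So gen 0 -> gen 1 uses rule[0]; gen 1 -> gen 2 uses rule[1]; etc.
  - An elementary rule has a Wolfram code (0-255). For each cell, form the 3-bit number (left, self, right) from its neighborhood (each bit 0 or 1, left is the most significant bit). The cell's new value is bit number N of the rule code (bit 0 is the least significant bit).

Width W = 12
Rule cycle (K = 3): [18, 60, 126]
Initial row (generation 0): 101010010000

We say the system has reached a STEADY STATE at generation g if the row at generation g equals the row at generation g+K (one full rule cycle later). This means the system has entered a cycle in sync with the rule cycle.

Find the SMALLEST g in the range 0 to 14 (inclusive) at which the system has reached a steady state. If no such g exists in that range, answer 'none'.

Answer: 10

Derivation:
Gen 0: 101010010000
Gen 1 (rule 18): 000001101000
Gen 2 (rule 60): 000001011100
Gen 3 (rule 126): 000011110110
Gen 4 (rule 18): 000100000001
Gen 5 (rule 60): 000110000001
Gen 6 (rule 126): 001111000011
Gen 7 (rule 18): 010000100100
Gen 8 (rule 60): 011000110110
Gen 9 (rule 126): 111101111111
Gen 10 (rule 18): 000000000000
Gen 11 (rule 60): 000000000000
Gen 12 (rule 126): 000000000000
Gen 13 (rule 18): 000000000000
Gen 14 (rule 60): 000000000000
Gen 15 (rule 126): 000000000000
Gen 16 (rule 18): 000000000000
Gen 17 (rule 60): 000000000000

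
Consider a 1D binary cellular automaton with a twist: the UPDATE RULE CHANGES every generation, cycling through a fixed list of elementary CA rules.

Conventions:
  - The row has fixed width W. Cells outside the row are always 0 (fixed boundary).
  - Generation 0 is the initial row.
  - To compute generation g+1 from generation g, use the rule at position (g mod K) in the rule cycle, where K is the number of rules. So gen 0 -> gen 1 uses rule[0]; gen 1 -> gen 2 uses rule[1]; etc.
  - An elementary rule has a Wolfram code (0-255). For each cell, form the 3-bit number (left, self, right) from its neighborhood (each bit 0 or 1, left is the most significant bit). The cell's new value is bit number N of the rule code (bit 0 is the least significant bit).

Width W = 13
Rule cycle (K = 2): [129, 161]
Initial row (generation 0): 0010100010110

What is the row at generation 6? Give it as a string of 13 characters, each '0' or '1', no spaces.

Gen 0: 0010100010110
Gen 1 (rule 129): 1000001000000
Gen 2 (rule 161): 0011100011111
Gen 3 (rule 129): 1001001001110
Gen 4 (rule 161): 0000000000100
Gen 5 (rule 129): 1111111110001
Gen 6 (rule 161): 0111111100100

Answer: 0111111100100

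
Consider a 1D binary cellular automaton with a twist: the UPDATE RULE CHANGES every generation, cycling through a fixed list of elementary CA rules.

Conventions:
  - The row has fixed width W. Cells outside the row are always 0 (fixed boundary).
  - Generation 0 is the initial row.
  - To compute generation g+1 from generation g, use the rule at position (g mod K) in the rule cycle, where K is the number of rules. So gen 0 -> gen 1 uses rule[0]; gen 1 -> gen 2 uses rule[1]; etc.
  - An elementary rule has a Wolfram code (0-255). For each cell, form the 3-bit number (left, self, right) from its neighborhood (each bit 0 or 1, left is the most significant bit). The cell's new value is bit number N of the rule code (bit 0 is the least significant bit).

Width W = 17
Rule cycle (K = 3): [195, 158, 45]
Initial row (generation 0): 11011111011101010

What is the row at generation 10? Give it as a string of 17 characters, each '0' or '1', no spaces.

Gen 0: 11011111011101010
Gen 1 (rule 195): 01001111001100000
Gen 2 (rule 158): 11111110111010000
Gen 3 (rule 45): 10000001100110111
Gen 4 (rule 195): 00111110101010011
Gen 5 (rule 158): 01111100101011110
Gen 6 (rule 45): 01000000111110000
Gen 7 (rule 195): 10011111011110111
Gen 8 (rule 158): 11111110011100110
Gen 9 (rule 45): 10000000010000100
Gen 10 (rule 195): 00111111100111001

Answer: 00111111100111001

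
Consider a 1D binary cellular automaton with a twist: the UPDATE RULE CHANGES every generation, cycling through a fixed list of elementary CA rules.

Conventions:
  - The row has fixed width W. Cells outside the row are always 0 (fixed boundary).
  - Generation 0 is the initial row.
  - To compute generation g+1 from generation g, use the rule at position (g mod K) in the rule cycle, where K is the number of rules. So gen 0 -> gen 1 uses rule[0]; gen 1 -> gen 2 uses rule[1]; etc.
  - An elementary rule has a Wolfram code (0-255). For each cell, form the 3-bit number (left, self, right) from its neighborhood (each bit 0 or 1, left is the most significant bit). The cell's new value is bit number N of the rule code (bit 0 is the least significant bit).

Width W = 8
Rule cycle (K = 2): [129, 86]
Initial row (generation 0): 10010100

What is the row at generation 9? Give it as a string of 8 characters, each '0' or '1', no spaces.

Gen 0: 10010100
Gen 1 (rule 129): 00000001
Gen 2 (rule 86): 00000011
Gen 3 (rule 129): 11111000
Gen 4 (rule 86): 00001100
Gen 5 (rule 129): 11100001
Gen 6 (rule 86): 00110011
Gen 7 (rule 129): 10000000
Gen 8 (rule 86): 11000000
Gen 9 (rule 129): 00011111

Answer: 00011111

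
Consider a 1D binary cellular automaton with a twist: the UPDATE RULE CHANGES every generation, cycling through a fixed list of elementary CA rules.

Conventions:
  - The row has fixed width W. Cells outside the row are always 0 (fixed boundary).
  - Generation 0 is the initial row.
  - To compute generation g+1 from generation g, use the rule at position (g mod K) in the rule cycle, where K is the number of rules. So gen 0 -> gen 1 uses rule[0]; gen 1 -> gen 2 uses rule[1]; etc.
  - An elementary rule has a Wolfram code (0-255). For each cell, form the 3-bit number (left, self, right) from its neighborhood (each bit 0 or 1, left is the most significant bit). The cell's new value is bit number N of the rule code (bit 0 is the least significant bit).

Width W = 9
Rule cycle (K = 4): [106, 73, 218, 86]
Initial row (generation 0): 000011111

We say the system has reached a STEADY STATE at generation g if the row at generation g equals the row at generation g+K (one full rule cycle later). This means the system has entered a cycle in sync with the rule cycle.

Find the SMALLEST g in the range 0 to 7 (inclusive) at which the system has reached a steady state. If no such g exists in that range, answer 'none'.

Gen 0: 000011111
Gen 1 (rule 106): 000110001
Gen 2 (rule 73): 110110100
Gen 3 (rule 218): 110110010
Gen 4 (rule 86): 010011111
Gen 5 (rule 106): 100110001
Gen 6 (rule 73): 000110100
Gen 7 (rule 218): 001110010
Gen 8 (rule 86): 010011111
Gen 9 (rule 106): 100110001
Gen 10 (rule 73): 000110100
Gen 11 (rule 218): 001110010

Answer: 4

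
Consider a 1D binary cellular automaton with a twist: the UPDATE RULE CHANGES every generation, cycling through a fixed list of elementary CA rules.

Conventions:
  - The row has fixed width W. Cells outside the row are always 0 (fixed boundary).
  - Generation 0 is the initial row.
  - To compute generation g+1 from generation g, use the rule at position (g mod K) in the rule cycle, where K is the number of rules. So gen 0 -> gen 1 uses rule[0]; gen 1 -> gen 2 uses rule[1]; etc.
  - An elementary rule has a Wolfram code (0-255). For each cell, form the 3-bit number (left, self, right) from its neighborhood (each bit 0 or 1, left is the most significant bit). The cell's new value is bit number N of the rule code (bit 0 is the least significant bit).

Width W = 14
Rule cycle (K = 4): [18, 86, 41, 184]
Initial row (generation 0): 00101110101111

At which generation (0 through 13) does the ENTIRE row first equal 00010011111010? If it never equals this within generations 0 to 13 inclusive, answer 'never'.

Gen 0: 00101110101111
Gen 1 (rule 18): 01000000000000
Gen 2 (rule 86): 11100000000000
Gen 3 (rule 41): 10001111111111
Gen 4 (rule 184): 01001111111110
Gen 5 (rule 18): 10110000000001
Gen 6 (rule 86): 10011000000011
Gen 7 (rule 41): 00010011111010
Gen 8 (rule 184): 00001011110101
Gen 9 (rule 18): 00010000000000
Gen 10 (rule 86): 00111000000000
Gen 11 (rule 41): 10100011111111
Gen 12 (rule 184): 01010011111110
Gen 13 (rule 18): 10001100000001

Answer: 7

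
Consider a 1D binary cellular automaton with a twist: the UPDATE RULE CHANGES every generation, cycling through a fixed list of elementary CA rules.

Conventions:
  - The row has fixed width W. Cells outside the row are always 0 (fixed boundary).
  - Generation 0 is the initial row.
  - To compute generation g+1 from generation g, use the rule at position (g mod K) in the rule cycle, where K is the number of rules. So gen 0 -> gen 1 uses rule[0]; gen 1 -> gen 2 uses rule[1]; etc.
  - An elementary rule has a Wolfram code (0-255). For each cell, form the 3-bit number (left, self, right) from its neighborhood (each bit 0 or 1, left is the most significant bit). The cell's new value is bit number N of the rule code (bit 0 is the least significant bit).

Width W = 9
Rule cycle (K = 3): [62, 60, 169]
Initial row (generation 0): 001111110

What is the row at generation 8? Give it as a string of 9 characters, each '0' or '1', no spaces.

Gen 0: 001111110
Gen 1 (rule 62): 011000001
Gen 2 (rule 60): 010100001
Gen 3 (rule 169): 001001100
Gen 4 (rule 62): 011111010
Gen 5 (rule 60): 010000111
Gen 6 (rule 169): 000110110
Gen 7 (rule 62): 001101101
Gen 8 (rule 60): 001011011

Answer: 001011011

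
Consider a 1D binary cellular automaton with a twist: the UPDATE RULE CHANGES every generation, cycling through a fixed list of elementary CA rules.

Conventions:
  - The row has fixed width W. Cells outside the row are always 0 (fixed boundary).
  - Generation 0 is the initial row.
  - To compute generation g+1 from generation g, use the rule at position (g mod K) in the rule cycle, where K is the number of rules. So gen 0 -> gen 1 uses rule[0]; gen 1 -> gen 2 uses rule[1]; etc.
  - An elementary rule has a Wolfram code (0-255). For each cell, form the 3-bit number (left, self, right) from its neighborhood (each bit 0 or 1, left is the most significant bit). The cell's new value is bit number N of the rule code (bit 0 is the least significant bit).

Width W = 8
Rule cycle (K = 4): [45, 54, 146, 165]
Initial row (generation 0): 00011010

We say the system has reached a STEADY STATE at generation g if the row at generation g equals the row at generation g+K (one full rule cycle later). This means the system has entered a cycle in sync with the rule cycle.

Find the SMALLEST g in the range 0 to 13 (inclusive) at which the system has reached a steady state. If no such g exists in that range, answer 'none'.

Answer: 11

Derivation:
Gen 0: 00011010
Gen 1 (rule 45): 11010110
Gen 2 (rule 54): 00111001
Gen 3 (rule 146): 01010110
Gen 4 (rule 165): 01111000
Gen 5 (rule 45): 01000011
Gen 6 (rule 54): 11100100
Gen 7 (rule 146): 01011010
Gen 8 (rule 165): 01100110
Gen 9 (rule 45): 01000100
Gen 10 (rule 54): 11101110
Gen 11 (rule 146): 01000101
Gen 12 (rule 165): 01010111
Gen 13 (rule 45): 01111100
Gen 14 (rule 54): 10000010
Gen 15 (rule 146): 01000101
Gen 16 (rule 165): 01010111
Gen 17 (rule 45): 01111100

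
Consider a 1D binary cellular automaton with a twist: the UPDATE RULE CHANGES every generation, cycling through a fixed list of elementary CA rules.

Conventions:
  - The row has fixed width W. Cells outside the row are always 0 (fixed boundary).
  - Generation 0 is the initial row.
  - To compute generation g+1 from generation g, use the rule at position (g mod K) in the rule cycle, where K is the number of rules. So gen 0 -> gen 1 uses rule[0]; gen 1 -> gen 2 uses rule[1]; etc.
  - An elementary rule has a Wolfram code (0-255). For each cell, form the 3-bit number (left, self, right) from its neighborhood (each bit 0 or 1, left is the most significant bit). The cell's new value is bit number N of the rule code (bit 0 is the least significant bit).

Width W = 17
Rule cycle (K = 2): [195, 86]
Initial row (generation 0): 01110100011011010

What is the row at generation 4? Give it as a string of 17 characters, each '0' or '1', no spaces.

Gen 0: 01110100011011010
Gen 1 (rule 195): 10110001101001000
Gen 2 (rule 86): 10011010101111100
Gen 3 (rule 195): 00101000000111101
Gen 4 (rule 86): 01101100001000101

Answer: 01101100001000101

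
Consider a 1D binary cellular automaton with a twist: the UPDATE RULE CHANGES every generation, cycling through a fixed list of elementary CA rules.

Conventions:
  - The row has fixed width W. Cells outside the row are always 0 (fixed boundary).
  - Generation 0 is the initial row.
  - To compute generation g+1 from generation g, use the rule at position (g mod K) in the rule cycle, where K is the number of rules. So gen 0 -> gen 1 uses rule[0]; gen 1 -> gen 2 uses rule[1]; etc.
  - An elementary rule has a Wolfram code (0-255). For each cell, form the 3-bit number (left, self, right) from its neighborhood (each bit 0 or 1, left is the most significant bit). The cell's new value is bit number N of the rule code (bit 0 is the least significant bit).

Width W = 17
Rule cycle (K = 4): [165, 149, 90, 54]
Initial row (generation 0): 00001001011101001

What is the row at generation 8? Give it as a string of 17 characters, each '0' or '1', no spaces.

Answer: 00001010001111000

Derivation:
Gen 0: 00001001011101001
Gen 1 (rule 165): 11101001101011001
Gen 2 (rule 149): 01001100001000101
Gen 3 (rule 90): 10111110010101000
Gen 4 (rule 54): 11000001111111100
Gen 5 (rule 165): 00011100111111001
Gen 6 (rule 149): 11001010011110101
Gen 7 (rule 90): 11110001110010000
Gen 8 (rule 54): 00001010001111000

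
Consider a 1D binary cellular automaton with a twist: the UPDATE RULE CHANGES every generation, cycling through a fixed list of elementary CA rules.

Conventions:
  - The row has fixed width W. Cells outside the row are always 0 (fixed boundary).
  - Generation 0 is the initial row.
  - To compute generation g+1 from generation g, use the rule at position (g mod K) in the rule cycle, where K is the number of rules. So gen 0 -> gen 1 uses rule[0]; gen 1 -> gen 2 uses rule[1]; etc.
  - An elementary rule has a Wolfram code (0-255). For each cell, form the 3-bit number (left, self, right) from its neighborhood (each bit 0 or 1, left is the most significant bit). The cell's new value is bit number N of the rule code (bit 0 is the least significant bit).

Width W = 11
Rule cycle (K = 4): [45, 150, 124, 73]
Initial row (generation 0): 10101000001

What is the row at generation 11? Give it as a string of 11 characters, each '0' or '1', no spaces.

Answer: 11001111101

Derivation:
Gen 0: 10101000001
Gen 1 (rule 45): 11111011101
Gen 2 (rule 150): 01110001001
Gen 3 (rule 124): 01011001101
Gen 4 (rule 73): 00011001100
Gen 5 (rule 45): 11010001001
Gen 6 (rule 150): 00011011111
Gen 7 (rule 124): 00011110001
Gen 8 (rule 73): 11010010100
Gen 9 (rule 45): 10110011101
Gen 10 (rule 150): 10001101001
Gen 11 (rule 124): 11001111101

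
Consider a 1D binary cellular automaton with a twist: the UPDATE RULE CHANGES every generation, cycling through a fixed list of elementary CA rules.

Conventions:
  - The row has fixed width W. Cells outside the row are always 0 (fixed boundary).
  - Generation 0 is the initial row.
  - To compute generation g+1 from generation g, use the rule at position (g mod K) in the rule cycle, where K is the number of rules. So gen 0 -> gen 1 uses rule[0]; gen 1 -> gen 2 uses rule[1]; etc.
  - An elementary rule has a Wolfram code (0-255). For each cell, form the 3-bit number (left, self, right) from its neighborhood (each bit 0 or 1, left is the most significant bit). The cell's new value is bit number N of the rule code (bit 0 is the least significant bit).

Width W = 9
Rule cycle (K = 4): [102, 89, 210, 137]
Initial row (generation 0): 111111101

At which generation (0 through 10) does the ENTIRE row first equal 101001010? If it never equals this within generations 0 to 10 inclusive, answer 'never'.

Answer: 7

Derivation:
Gen 0: 111111101
Gen 1 (rule 102): 000000111
Gen 2 (rule 89): 111110101
Gen 3 (rule 210): 011110000
Gen 4 (rule 137): 011100111
Gen 5 (rule 102): 100101001
Gen 6 (rule 89): 010000100
Gen 7 (rule 210): 101001010
Gen 8 (rule 137): 000000000
Gen 9 (rule 102): 000000000
Gen 10 (rule 89): 111111111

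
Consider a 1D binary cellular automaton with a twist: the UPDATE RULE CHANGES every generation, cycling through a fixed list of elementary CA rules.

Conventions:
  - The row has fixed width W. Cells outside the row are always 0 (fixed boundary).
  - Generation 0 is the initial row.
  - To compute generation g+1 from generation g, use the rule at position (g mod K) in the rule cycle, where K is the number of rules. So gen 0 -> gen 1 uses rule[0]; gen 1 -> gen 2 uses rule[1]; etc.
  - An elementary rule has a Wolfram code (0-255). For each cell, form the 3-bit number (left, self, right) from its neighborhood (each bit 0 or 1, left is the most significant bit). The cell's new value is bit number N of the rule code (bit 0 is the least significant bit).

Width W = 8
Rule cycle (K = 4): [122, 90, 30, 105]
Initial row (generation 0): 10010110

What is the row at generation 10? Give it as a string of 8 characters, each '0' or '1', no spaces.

Answer: 10000011

Derivation:
Gen 0: 10010110
Gen 1 (rule 122): 01101111
Gen 2 (rule 90): 11101001
Gen 3 (rule 30): 10001111
Gen 4 (rule 105): 00101001
Gen 5 (rule 122): 01010110
Gen 6 (rule 90): 10000111
Gen 7 (rule 30): 11001100
Gen 8 (rule 105): 11001101
Gen 9 (rule 122): 11111110
Gen 10 (rule 90): 10000011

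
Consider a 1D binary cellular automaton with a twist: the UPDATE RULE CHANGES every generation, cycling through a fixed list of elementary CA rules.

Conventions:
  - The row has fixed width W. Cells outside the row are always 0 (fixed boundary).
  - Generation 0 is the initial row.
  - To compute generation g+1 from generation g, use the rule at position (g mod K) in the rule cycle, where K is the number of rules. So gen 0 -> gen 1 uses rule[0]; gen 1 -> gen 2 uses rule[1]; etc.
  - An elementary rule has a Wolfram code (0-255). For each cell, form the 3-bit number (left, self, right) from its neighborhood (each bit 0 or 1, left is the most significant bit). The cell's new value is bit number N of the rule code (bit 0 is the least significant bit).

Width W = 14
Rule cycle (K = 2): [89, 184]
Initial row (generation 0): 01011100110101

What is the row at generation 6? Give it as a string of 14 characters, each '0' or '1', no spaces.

Answer: 10110110100110

Derivation:
Gen 0: 01011100110101
Gen 1 (rule 89): 00010110110000
Gen 2 (rule 184): 00001101101000
Gen 3 (rule 89): 11101101100111
Gen 4 (rule 184): 11011011010110
Gen 5 (rule 89): 11011011000111
Gen 6 (rule 184): 10110110100110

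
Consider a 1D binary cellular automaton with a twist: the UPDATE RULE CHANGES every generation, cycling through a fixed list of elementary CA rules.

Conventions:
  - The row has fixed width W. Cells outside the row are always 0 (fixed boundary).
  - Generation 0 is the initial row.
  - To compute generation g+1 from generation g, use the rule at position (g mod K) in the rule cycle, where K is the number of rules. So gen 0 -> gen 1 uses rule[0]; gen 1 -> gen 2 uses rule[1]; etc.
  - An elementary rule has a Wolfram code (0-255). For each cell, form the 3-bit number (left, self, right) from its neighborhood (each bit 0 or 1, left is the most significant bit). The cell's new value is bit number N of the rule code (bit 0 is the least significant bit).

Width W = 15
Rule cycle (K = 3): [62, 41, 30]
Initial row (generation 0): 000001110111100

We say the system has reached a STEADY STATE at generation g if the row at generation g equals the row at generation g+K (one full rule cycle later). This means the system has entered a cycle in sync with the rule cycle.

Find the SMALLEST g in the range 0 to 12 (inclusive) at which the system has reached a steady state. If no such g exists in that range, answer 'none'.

Answer: none

Derivation:
Gen 0: 000001110111100
Gen 1 (rule 62): 000011001100010
Gen 2 (rule 41): 111010001001000
Gen 3 (rule 30): 100011011111100
Gen 4 (rule 62): 110110110000010
Gen 5 (rule 41): 101101100111000
Gen 6 (rule 30): 101001011100100
Gen 7 (rule 62): 111111110011110
Gen 8 (rule 41): 100000000010000
Gen 9 (rule 30): 110000000111000
Gen 10 (rule 62): 101000001100100
Gen 11 (rule 41): 010011101000001
Gen 12 (rule 30): 111110001100011
Gen 13 (rule 62): 100001011010110
Gen 14 (rule 41): 001100110101100
Gen 15 (rule 30): 011011100101010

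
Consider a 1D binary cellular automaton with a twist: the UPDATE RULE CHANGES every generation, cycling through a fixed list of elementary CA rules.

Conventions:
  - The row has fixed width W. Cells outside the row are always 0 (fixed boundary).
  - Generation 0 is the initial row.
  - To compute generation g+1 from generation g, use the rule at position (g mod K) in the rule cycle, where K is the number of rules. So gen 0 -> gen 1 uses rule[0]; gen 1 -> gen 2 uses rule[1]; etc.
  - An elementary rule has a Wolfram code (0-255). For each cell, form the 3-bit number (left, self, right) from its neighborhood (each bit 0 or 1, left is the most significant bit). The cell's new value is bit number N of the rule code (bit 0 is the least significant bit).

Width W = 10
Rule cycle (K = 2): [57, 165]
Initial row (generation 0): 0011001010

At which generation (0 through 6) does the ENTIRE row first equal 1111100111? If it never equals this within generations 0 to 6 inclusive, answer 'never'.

Answer: 2

Derivation:
Gen 0: 0011001010
Gen 1 (rule 57): 1010100101
Gen 2 (rule 165): 1111100111
Gen 3 (rule 57): 1000010100
Gen 4 (rule 165): 1011011101
Gen 5 (rule 57): 0110110010
Gen 6 (rule 165): 0001000010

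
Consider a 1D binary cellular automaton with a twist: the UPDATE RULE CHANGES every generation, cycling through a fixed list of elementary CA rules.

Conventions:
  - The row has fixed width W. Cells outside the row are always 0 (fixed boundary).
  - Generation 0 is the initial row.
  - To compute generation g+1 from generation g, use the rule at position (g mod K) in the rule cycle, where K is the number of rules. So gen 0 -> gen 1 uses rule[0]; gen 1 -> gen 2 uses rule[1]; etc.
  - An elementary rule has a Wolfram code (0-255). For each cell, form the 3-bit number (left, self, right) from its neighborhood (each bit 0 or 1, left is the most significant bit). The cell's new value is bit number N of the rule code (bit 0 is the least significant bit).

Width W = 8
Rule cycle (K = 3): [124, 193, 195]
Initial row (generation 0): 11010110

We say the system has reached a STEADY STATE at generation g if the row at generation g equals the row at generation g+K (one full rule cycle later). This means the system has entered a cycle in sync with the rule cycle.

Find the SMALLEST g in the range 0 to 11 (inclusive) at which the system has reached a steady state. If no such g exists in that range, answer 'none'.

Gen 0: 11010110
Gen 1 (rule 124): 11111111
Gen 2 (rule 193): 01111111
Gen 3 (rule 195): 10111111
Gen 4 (rule 124): 11100001
Gen 5 (rule 193): 01101100
Gen 6 (rule 195): 10100101
Gen 7 (rule 124): 11110111
Gen 8 (rule 193): 01110011
Gen 9 (rule 195): 10110101
Gen 10 (rule 124): 11111111
Gen 11 (rule 193): 01111111
Gen 12 (rule 195): 10111111
Gen 13 (rule 124): 11100001
Gen 14 (rule 193): 01101100

Answer: none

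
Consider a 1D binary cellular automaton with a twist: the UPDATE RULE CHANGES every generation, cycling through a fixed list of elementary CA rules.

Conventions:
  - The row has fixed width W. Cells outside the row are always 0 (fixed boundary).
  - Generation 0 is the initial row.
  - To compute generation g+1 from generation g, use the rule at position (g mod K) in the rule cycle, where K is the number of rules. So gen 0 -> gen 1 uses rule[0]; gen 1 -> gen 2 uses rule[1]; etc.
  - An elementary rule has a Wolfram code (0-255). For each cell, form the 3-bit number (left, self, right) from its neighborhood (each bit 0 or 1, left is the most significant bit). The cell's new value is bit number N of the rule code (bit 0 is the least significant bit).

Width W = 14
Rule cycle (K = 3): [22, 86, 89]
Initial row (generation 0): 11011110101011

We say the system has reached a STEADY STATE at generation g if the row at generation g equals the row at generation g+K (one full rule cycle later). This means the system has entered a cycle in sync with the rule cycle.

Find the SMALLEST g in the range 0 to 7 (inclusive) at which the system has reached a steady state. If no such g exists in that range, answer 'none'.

Gen 0: 11011110101011
Gen 1 (rule 22): 00000000101000
Gen 2 (rule 86): 00000001101100
Gen 3 (rule 89): 11111101101111
Gen 4 (rule 22): 00000000000000
Gen 5 (rule 86): 00000000000000
Gen 6 (rule 89): 11111111111111
Gen 7 (rule 22): 00000000000000
Gen 8 (rule 86): 00000000000000
Gen 9 (rule 89): 11111111111111
Gen 10 (rule 22): 00000000000000

Answer: 4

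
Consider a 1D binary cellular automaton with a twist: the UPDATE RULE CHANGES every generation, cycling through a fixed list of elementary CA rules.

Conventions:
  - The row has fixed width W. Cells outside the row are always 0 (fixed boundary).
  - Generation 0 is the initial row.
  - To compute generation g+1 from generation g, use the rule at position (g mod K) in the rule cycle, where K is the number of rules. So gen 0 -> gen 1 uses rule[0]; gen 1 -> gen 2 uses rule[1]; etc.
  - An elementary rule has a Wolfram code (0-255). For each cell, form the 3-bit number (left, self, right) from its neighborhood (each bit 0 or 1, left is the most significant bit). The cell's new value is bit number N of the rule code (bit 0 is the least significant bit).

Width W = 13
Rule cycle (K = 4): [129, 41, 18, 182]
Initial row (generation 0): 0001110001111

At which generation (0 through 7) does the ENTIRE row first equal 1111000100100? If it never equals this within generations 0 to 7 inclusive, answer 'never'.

Answer: never

Derivation:
Gen 0: 0001110001111
Gen 1 (rule 129): 1100100100110
Gen 2 (rule 41): 1000000000100
Gen 3 (rule 18): 0100000001010
Gen 4 (rule 182): 1110000011111
Gen 5 (rule 129): 0100111001110
Gen 6 (rule 41): 0000100001000
Gen 7 (rule 18): 0001010010100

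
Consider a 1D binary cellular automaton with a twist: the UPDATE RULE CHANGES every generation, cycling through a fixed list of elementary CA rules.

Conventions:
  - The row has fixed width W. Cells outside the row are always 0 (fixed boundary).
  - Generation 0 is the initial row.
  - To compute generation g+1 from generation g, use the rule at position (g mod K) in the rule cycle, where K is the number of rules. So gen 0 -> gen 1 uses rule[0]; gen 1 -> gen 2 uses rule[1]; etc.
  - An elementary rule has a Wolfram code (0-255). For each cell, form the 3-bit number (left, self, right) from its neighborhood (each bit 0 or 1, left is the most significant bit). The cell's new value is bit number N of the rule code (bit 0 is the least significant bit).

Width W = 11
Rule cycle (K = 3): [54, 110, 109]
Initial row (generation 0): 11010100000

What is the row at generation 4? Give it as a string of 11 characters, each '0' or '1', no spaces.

Gen 0: 11010100000
Gen 1 (rule 54): 00111110000
Gen 2 (rule 110): 01100010000
Gen 3 (rule 109): 01101010111
Gen 4 (rule 54): 10011111000

Answer: 10011111000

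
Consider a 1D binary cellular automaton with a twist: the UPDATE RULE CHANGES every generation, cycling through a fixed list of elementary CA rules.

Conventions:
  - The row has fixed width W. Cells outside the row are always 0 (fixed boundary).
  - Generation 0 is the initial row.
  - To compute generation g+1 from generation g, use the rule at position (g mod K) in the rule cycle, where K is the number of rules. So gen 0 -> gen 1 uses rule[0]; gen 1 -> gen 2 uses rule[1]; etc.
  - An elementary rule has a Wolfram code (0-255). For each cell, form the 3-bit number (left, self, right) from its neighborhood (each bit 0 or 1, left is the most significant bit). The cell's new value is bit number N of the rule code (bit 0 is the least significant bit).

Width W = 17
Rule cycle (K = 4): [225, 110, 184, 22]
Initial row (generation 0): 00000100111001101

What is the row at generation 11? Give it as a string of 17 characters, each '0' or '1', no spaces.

Answer: 11101001010110110

Derivation:
Gen 0: 00000100111001101
Gen 1 (rule 225): 11110000011000110
Gen 2 (rule 110): 10010000111001110
Gen 3 (rule 184): 01001000110101101
Gen 4 (rule 22): 11111101000100001
Gen 5 (rule 225): 01111110010001100
Gen 6 (rule 110): 11000010110011100
Gen 7 (rule 184): 10100001101011010
Gen 8 (rule 22): 10110010001000011
Gen 9 (rule 225): 01010000100011001
Gen 10 (rule 110): 11110001100111011
Gen 11 (rule 184): 11101001010110110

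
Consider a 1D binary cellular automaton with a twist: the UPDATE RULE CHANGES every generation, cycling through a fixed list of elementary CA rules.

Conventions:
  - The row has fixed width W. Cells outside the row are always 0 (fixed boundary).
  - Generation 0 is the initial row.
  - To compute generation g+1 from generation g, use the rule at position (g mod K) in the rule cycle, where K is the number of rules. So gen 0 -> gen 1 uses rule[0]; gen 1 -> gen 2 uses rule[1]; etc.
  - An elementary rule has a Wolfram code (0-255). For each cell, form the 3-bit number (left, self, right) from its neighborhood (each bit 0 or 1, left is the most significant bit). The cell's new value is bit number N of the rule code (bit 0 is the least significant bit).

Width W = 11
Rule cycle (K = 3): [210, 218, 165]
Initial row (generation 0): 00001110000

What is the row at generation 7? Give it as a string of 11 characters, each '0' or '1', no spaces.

Answer: 00000111011

Derivation:
Gen 0: 00001110000
Gen 1 (rule 210): 00010111000
Gen 2 (rule 218): 00100111100
Gen 3 (rule 165): 10100011001
Gen 4 (rule 210): 00010101110
Gen 5 (rule 218): 00100001111
Gen 6 (rule 165): 10101100110
Gen 7 (rule 210): 00000111011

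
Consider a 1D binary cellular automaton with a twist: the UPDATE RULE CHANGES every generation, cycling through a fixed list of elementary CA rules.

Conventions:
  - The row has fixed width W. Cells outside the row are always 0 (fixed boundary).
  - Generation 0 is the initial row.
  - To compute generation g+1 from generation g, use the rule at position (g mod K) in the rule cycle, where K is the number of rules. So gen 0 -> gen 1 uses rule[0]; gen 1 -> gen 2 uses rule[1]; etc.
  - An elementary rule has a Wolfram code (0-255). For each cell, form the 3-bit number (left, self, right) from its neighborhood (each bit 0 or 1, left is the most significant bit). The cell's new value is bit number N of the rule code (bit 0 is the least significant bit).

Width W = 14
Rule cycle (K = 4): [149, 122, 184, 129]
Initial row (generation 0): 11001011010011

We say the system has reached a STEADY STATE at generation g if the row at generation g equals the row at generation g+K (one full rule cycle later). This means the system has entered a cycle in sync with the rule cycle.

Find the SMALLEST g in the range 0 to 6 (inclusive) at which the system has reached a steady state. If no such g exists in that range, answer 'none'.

Gen 0: 11001011010011
Gen 1 (rule 149): 00101000011000
Gen 2 (rule 122): 01010100111100
Gen 3 (rule 184): 00101010111010
Gen 4 (rule 129): 10000000010000
Gen 5 (rule 149): 11111111011111
Gen 6 (rule 122): 10000001110001
Gen 7 (rule 184): 01000001101000
Gen 8 (rule 129): 00011100000011
Gen 9 (rule 149): 11001011111000
Gen 10 (rule 122): 11110110001100

Answer: none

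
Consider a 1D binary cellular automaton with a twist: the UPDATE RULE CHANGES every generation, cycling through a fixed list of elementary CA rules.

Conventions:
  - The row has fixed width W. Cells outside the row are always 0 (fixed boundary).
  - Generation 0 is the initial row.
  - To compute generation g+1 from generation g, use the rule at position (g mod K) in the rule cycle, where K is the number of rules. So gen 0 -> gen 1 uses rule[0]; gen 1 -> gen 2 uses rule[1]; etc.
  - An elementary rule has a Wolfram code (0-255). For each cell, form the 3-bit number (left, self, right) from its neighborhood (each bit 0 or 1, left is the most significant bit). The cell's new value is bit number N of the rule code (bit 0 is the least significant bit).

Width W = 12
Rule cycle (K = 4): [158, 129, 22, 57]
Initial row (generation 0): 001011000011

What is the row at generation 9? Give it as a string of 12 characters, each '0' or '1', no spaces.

Gen 0: 001011000011
Gen 1 (rule 158): 011010100110
Gen 2 (rule 129): 000000000000
Gen 3 (rule 22): 000000000000
Gen 4 (rule 57): 111111111111
Gen 5 (rule 158): 111111111110
Gen 6 (rule 129): 011111111100
Gen 7 (rule 22): 100000000010
Gen 8 (rule 57): 011111111001
Gen 9 (rule 158): 111111110111

Answer: 111111110111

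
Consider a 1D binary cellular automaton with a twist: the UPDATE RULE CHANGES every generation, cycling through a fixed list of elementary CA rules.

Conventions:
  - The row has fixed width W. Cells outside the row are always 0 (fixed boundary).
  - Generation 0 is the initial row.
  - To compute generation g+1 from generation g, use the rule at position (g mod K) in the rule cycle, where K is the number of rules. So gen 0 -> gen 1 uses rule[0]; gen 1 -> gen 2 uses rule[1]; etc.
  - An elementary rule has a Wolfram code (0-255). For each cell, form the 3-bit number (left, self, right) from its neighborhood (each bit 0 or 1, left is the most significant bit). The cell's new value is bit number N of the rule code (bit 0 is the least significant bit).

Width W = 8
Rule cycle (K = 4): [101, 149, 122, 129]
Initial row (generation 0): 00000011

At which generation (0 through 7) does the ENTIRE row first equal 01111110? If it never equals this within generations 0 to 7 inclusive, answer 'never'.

Gen 0: 00000011
Gen 1 (rule 101): 11111001
Gen 2 (rule 149): 01110101
Gen 3 (rule 122): 11011010
Gen 4 (rule 129): 00000000
Gen 5 (rule 101): 11111111
Gen 6 (rule 149): 01111110
Gen 7 (rule 122): 11000011

Answer: 6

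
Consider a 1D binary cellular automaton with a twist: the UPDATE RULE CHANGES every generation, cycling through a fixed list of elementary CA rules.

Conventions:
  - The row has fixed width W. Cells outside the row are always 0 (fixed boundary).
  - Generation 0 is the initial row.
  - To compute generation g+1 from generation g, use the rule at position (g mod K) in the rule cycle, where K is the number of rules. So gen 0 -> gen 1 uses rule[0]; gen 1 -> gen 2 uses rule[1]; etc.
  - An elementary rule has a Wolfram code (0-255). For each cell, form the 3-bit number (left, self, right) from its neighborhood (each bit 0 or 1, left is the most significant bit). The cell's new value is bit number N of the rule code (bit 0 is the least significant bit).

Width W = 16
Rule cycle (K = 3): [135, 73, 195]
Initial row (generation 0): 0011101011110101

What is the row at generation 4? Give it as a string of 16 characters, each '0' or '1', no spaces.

Answer: 1100111100100110

Derivation:
Gen 0: 0011101011110101
Gen 1 (rule 135): 1101001001100101
Gen 2 (rule 73): 1100000001100000
Gen 3 (rule 195): 0101111110101111
Gen 4 (rule 135): 1100111100100110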